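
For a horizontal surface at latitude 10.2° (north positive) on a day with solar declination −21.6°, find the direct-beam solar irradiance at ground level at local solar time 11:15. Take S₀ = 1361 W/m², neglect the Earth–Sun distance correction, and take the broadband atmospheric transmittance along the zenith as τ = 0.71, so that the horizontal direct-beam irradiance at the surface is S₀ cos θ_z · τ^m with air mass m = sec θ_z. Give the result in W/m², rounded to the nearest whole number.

Hour angle H = 15° × (11.25 − 12) = -11.25°.
With φ = 10.2°, δ = -21.6°, H = -11.25°: sin φ sin δ = -0.0652, cos φ cos δ cos H = 0.8975, so cos θ_z = 0.8323.
Air mass m = 1/cos θ_z = 1/0.8323 = 1.201; τ^m = 0.71^1.201 = 0.6628.
Surface direct beam = 1361 × 0.8323 × 0.6628 = 750.79 W/m².

751 W/m²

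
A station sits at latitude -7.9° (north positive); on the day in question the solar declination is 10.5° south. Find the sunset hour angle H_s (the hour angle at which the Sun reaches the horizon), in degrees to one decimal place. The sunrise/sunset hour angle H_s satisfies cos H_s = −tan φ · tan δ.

The sunset hour angle satisfies cos H_s = −tan φ tan δ = -0.0257, giving H_s = 91.47°.

91.5°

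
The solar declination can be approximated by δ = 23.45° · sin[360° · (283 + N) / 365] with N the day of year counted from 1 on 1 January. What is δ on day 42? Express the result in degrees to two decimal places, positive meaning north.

-14.90°

360 × (283 + 42) / 365 = 320.548°; sin(320.548°) = -0.6354.
δ = 23.45 × -0.6354 = -14.900° ≈ -14.90°.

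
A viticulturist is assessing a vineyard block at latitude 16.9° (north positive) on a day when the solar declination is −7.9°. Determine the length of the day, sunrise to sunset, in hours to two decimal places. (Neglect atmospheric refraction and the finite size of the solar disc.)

The sunset hour angle satisfies cos H_s = −tan φ tan δ = 0.0422, giving H_s = 87.58°.
Day length = 2 H_s / 15° h⁻¹ = 175.16° / 15 = 11.677 h.

11.68 hours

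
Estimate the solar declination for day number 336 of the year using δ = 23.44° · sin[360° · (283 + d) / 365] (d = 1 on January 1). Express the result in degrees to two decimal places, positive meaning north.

360 × (283 + 336) / 365 = 610.521°; sin(610.521°) = -0.9428.
δ = 23.44 × -0.9428 = -22.099° ≈ -22.10°.

-22.10°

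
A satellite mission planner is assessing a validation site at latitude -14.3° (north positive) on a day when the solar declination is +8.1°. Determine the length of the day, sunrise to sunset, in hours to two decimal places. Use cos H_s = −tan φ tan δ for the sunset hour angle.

11.72 hours

The sunset hour angle satisfies cos H_s = −tan φ tan δ = 0.0363, giving H_s = 87.92°.
Day length = 2 H_s / 15° h⁻¹ = 175.84° / 15 = 11.723 h.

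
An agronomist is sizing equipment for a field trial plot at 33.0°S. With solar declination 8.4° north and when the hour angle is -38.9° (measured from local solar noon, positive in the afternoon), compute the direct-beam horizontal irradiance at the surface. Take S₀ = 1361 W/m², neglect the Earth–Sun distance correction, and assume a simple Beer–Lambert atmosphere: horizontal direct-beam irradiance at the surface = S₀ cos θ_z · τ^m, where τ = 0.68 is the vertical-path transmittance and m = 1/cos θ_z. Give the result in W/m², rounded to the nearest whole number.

390 W/m²

With φ = -33.0°, δ = 8.4°, H = -38.90°: sin φ sin δ = -0.0796, cos φ cos δ cos H = 0.6457, so cos θ_z = 0.5661.
Air mass m = 1/cos θ_z = 1/0.5661 = 1.766; τ^m = 0.68^1.766 = 0.5061.
Surface direct beam = 1361 × 0.5661 × 0.5061 = 389.93 W/m².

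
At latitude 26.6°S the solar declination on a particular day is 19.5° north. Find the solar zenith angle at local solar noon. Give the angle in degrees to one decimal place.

46.1°

At local solar noon the hour angle is zero, so the zenith angle is |φ − δ| = |-26.6° − (19.5°)| = 46.1°.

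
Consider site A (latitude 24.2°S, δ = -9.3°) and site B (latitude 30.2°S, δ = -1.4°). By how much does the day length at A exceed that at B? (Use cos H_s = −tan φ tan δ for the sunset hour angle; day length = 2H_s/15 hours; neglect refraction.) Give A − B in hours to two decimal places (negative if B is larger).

+0.45 h

A: H_s = arccos(−tan -24.2° · tan -9.3°) = 94.22°, so 2H_s/15 = 12.5627 h.
B: H_s = arccos(−tan -30.2° · tan -1.4°) = 90.82°, so 2H_s/15 = 12.1093 h.
A − B = 12.5627 − 12.1093 = 0.4534 h.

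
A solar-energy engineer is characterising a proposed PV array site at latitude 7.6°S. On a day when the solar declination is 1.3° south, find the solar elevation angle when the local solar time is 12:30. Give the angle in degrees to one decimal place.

80.2°

Hour angle H = 15° × (12.5 − 12) = 7.50°.
cos θ_z = sin(-7.6°) sin(-1.3°) + cos(-7.6°) cos(-1.3°) cos(7.50°) = 0.0030 + 0.9825 = 0.9855.
θ_z = arccos(0.9855) = 9.77°, so the elevation is 90° − 9.77° = 80.23°.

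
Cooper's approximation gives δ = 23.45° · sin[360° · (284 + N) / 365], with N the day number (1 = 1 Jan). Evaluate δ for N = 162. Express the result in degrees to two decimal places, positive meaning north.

360 × (284 + 162) / 365 = 439.890°; sin(439.890°) = 0.9845.
δ = 23.45 × 0.9845 = 23.087° ≈ +23.09°.

+23.09°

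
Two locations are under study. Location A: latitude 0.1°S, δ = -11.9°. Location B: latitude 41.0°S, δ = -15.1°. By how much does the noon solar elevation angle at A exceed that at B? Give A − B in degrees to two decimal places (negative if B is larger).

A: 90° − |-0.1 − (-11.9)| = 78.20°.
B: 90° − |-41.0 − (-15.1)| = 64.10°.
A − B = 78.20 − 64.10 = 14.10°.

+14.10°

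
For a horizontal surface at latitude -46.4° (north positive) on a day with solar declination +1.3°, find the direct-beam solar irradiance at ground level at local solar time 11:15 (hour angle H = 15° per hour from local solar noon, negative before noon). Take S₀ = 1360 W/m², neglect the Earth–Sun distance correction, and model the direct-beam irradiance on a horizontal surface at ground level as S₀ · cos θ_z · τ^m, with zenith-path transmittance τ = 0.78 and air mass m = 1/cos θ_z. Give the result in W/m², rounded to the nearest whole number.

Hour angle H = 15° × (11.25 − 12) = -11.25°.
cos θ_z = sin φ sin δ + cos φ cos δ cos H = (-0.7242)(0.0227) + (0.6896)(0.9997)(0.9808) = 0.6597.
Air mass m = 1/cos θ_z = 1/0.6597 = 1.516; τ^m = 0.78^1.516 = 0.6861.
Surface direct beam = 1360 × 0.6597 × 0.6861 = 615.56 W/m².

616 W/m²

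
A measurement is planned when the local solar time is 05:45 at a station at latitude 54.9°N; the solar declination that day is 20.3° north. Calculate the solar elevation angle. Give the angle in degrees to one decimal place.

Hour angle H = 15° × (5.75 − 12) = -93.75°.
With φ = 54.9°, δ = 20.3°, H = -93.75°: sin φ sin δ = 0.2838, cos φ cos δ cos H = -0.0353, so cos θ_z = 0.2485.
θ_z = arccos(0.2485) = 75.61°, so the elevation is 90° − 75.61° = 14.39°.

14.4°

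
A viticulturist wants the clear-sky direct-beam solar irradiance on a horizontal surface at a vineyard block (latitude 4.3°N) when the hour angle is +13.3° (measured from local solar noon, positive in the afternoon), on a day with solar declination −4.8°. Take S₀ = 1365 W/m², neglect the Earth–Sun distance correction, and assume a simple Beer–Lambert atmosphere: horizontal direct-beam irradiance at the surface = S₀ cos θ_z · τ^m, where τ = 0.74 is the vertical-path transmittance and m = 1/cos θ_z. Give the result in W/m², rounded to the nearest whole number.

959 W/m²

cos θ_z = sin φ sin δ + cos φ cos δ cos H = (0.0750)(-0.0837) + (0.9972)(0.9965)(0.9732) = 0.9608.
Air mass m = 1/cos θ_z = 1/0.9608 = 1.041; τ^m = 0.74^1.041 = 0.7309.
Surface direct beam = 1365 × 0.9608 × 0.7309 = 958.57 W/m².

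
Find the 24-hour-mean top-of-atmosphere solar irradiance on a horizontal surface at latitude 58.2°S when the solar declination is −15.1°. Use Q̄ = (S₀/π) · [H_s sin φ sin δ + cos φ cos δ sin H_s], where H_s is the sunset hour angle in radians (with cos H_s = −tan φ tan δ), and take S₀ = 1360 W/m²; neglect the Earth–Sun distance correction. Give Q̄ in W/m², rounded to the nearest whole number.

−tan φ tan δ = −(-1.6128)(-0.2698) = -0.4351; H_s = arccos(-0.4351) = 115.79°. In radians, H_s = 2.0209.
H_s sin φ sin δ = 2.0209 × -0.8499 × -0.2605 = 0.4474.
cos φ cos δ sin H_s = 0.5270 × 0.9655 × 0.9004 = 0.4581.
Q̄ = (1360/π) × (0.4474 + 0.4581) = 432.90 × 0.9055 = 391.99 W/m².

392 W/m²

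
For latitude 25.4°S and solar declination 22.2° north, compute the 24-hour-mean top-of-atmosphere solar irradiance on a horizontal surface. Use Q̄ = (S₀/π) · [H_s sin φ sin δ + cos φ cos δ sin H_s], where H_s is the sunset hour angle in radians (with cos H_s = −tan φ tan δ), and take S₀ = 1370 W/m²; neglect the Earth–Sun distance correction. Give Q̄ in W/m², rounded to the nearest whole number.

cos H_s = −tan(-25.4°) · tan(22.2°) = 0.1938, so H_s = arccos(0.1938) = 78.83°. In radians, H_s = 1.3758.
H_s sin φ sin δ = 1.3758 × -0.4289 × 0.3778 = -0.2229.
cos φ cos δ sin H_s = 0.9033 × 0.9259 × 0.9810 = 0.8205.
Q̄ = (1370/π) × (-0.2229 + 0.8205) = 436.08 × 0.5976 = 260.60 W/m².

261 W/m²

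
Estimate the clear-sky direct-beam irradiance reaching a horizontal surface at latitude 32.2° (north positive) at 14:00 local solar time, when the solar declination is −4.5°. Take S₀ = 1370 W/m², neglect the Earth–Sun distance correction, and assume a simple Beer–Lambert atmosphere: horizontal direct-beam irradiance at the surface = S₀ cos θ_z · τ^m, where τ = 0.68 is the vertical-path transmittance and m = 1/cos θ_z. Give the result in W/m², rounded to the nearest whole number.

539 W/m²

Hour angle H = 15° × (14 − 12) = 30.00°.
cos θ_z = sin φ sin δ + cos φ cos δ cos H = (0.5329)(-0.0785) + (0.8462)(0.9969)(0.8660) = 0.6887.
Air mass m = 1/cos θ_z = 1/0.6887 = 1.452; τ^m = 0.68^1.452 = 0.5712.
Surface direct beam = 1370 × 0.6887 × 0.5712 = 538.94 W/m².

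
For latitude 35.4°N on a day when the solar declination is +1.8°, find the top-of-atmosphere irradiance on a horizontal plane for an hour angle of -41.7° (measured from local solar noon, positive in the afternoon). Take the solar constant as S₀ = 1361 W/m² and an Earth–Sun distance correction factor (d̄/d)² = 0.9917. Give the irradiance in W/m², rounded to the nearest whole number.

With φ = 35.4°, δ = 1.8°, H = -41.70°: sin φ sin δ = 0.0182, cos φ cos δ cos H = 0.6083, so cos θ_z = 0.6265.
Top-of-atmosphere irradiance = S₀ (d̄/d)² cos θ_z = 1361 × 0.9917 × 0.6265 = 845.59 W/m².

846 W/m²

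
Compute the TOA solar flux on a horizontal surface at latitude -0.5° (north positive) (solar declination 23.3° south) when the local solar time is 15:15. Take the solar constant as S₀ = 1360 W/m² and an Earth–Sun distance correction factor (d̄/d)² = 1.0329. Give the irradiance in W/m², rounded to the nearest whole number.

Hour angle H = 15° × (15.25 − 12) = 48.75°.
cos θ_z = sin φ sin δ + cos φ cos δ cos H = (-0.0087)(-0.3955) + (1.0000)(0.9184)(0.6593) = 0.6089.
Top-of-atmosphere irradiance = S₀ (d̄/d)² cos θ_z = 1360 × 1.0329 × 0.6089 = 855.35 W/m².

855 W/m²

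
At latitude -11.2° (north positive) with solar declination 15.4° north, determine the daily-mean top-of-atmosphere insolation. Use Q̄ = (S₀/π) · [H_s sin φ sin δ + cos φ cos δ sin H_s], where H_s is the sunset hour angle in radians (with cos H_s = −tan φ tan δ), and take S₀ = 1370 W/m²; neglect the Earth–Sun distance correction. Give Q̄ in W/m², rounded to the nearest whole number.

cos H_s = −tan(-11.2°) · tan(15.4°) = 0.0545, so H_s = arccos(0.0545) = 86.88°. In radians, H_s = 1.5163.
H_s sin φ sin δ = 1.5163 × -0.1942 × 0.2656 = -0.0782.
cos φ cos δ sin H_s = 0.9810 × 0.9641 × 0.9985 = 0.9444.
Q̄ = (1370/π) × (-0.0782 + 0.9444) = 436.08 × 0.8662 = 377.73 W/m².

378 W/m²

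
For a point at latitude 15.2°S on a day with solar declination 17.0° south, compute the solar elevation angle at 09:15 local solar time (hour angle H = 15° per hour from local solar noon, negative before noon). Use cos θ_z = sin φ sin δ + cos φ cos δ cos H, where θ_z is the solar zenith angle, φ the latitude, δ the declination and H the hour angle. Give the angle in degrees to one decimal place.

Hour angle H = 15° × (9.25 − 12) = -41.25°.
cos θ_z = sin(-15.2°) sin(-17.0°) + cos(-15.2°) cos(-17.0°) cos(-41.25°) = 0.0767 + 0.6938 = 0.7705.
θ_z = arccos(0.7705) = 39.60°, so the elevation is 90° − 39.60° = 50.40°.

50.4°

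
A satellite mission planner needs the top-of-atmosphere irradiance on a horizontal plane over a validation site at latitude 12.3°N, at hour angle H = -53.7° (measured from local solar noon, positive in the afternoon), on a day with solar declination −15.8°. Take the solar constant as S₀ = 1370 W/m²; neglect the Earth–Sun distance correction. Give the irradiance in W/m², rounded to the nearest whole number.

cos θ_z = sin φ sin δ + cos φ cos δ cos H = (0.2130)(-0.2723) + (0.9770)(0.9622)(0.5920) = 0.4985.
Top-of-atmosphere irradiance = S₀ cos θ_z = 1370 × 0.4985 = 682.95 W/m².

683 W/m²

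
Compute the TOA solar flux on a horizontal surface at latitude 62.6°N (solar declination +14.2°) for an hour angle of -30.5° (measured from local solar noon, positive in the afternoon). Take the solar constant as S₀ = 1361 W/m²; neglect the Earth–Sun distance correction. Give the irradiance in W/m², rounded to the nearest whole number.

cos θ_z = sin(62.6°) sin(14.2°) + cos(62.6°) cos(14.2°) cos(-30.50°) = 0.2178 + 0.3844 = 0.6022.
Top-of-atmosphere irradiance = S₀ cos θ_z = 1361 × 0.6022 = 819.59 W/m².

820 W/m²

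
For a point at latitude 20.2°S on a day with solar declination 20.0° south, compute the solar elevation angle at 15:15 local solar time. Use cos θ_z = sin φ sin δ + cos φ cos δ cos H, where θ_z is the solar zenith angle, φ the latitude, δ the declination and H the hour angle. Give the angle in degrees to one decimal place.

44.4°

Hour angle H = 15° × (15.25 − 12) = 48.75°.
cos θ_z = sin φ sin δ + cos φ cos δ cos H = (-0.3453)(-0.3420) + (0.9385)(0.9397)(0.6593) = 0.6995.
θ_z = arccos(0.6995) = 45.61°, so the elevation is 90° − 45.61° = 44.39°.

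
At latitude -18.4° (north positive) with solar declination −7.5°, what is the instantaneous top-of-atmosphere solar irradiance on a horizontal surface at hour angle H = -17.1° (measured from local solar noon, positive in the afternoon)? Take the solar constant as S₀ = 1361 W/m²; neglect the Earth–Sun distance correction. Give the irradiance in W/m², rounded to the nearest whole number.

With φ = -18.4°, δ = -7.5°, H = -17.10°: sin φ sin δ = 0.0412, cos φ cos δ cos H = 0.8992, so cos θ_z = 0.9404.
Top-of-atmosphere irradiance = S₀ cos θ_z = 1361 × 0.9404 = 1279.88 W/m².

1280 W/m²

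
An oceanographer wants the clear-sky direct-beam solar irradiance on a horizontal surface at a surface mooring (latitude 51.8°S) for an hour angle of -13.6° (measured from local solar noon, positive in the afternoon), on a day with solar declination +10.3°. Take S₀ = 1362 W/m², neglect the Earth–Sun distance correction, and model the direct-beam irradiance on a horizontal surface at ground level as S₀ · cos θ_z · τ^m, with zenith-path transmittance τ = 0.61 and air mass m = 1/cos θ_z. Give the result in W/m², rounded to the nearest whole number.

205 W/m²

cos θ_z = sin(-51.8°) sin(10.3°) + cos(-51.8°) cos(10.3°) cos(-13.60°) = -0.1405 + 0.5914 = 0.4509.
Air mass m = 1/cos θ_z = 1/0.4509 = 2.218; τ^m = 0.61^2.218 = 0.3341.
Surface direct beam = 1362 × 0.4509 × 0.3341 = 205.18 W/m².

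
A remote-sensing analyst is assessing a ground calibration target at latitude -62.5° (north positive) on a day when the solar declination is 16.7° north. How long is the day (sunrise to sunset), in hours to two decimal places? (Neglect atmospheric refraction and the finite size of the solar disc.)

7.31 hours

The sunset hour angle satisfies cos H_s = −tan φ tan δ = 0.5763, giving H_s = 54.81°.
Day length = 2 H_s / 15° h⁻¹ = 109.62° / 15 = 7.308 h.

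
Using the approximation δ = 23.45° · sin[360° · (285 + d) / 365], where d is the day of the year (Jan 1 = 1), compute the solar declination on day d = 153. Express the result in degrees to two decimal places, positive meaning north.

360 × (285 + 153) / 365 = 432.000°; sin(432.000°) = 0.9511.
δ = 23.45 × 0.9511 = 22.303° ≈ +22.30°.

+22.30°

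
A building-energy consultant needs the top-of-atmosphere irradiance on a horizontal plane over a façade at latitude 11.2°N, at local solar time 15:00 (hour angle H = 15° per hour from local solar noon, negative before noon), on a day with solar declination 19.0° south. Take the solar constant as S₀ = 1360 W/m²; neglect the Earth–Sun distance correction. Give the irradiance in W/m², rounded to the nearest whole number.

806 W/m²

Hour angle H = 15° × (15 − 12) = 45.00°.
cos θ_z = sin(11.2°) sin(-19.0°) + cos(11.2°) cos(-19.0°) cos(45.00°) = -0.0632 + 0.6558 = 0.5926.
Top-of-atmosphere irradiance = S₀ cos θ_z = 1360 × 0.5926 = 805.94 W/m².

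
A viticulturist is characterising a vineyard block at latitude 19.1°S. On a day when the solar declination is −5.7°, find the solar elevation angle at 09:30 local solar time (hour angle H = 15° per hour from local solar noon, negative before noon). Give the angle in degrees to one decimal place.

Hour angle H = 15° × (9.5 − 12) = -37.50°.
cos θ_z = sin(-19.1°) sin(-5.7°) + cos(-19.1°) cos(-5.7°) cos(-37.50°) = 0.0325 + 0.7460 = 0.7785.
θ_z = arccos(0.7785) = 38.88°, so the elevation is 90° − 38.88° = 51.12°.

51.1°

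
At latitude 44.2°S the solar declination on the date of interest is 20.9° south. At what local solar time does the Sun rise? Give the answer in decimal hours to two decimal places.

cos H_s = −tan(-44.2°) · tan(-20.9°) = -0.3713, so H_s = arccos(-0.3713) = 111.80°.
Sunrise is at 12 − H_s/15 = 12 − 7.453 = 4.547 h local solar time.

4.55 h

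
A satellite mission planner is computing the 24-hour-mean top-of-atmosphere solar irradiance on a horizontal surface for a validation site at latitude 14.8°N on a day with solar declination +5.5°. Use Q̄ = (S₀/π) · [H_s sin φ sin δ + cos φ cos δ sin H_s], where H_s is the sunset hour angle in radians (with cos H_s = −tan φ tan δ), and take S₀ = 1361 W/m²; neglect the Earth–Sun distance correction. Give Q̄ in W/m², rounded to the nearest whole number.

cos H_s = −tan(14.8°) · tan(5.5°) = -0.0254, so H_s = arccos(-0.0254) = 91.46°. In radians, H_s = 1.5963.
H_s sin φ sin δ = 1.5963 × 0.2554 × 0.0958 = 0.0391.
cos φ cos δ sin H_s = 0.9668 × 0.9954 × 0.9997 = 0.9621.
Q̄ = (1361/π) × (0.0391 + 0.9621) = 433.22 × 1.0012 = 433.74 W/m².

434 W/m²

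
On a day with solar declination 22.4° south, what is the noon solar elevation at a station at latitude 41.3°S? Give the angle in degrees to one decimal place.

At local solar noon the hour angle is zero, so the elevation is 90° − |φ − δ| = 90° − |-41.3° − (-22.4°)| = 90° − 18.9° = 71.1°.

71.1°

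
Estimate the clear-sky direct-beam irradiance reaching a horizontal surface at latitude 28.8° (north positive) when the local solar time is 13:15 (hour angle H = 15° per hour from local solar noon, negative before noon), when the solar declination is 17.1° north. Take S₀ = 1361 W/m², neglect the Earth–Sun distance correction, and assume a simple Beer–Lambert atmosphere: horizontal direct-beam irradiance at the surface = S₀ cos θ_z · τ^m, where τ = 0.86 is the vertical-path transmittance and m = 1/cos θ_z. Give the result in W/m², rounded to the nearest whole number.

Hour angle H = 15° × (13.25 − 12) = 18.75°.
cos θ_z = sin(28.8°) sin(17.1°) + cos(28.8°) cos(17.1°) cos(18.75°) = 0.1417 + 0.7931 = 0.9348.
Air mass m = 1/cos θ_z = 1/0.9348 = 1.070; τ^m = 0.86^1.070 = 0.8510.
Surface direct beam = 1361 × 0.9348 × 0.8510 = 1082.70 W/m².

1083 W/m²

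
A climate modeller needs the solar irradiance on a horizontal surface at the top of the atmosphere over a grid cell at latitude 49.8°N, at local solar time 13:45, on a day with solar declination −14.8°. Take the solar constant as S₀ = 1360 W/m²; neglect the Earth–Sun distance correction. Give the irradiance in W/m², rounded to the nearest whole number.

496 W/m²

Hour angle H = 15° × (13.75 − 12) = 26.25°.
cos θ_z = sin(49.8°) sin(-14.8°) + cos(49.8°) cos(-14.8°) cos(26.25°) = -0.1951 + 0.5597 = 0.3646.
Top-of-atmosphere irradiance = S₀ cos θ_z = 1360 × 0.3646 = 495.86 W/m².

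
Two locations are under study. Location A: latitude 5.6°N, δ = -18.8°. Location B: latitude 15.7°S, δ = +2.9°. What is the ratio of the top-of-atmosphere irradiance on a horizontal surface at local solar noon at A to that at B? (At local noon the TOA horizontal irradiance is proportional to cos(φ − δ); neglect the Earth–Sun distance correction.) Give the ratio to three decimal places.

0.961

A: cos θ_z = cos(5.6° − (-18.8°)) = 0.9107.
B: cos θ_z = cos(-15.7° − (2.9°)) = 0.9478.
Ratio A/B = 0.9107 / 0.9478 = 0.9609.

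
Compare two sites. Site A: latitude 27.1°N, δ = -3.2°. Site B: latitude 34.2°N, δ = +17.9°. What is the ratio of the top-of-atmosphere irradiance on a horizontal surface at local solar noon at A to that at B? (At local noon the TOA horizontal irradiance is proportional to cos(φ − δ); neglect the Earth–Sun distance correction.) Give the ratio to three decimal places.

A: cos θ_z = cos(27.1° − (-3.2°)) = 0.8634.
B: cos θ_z = cos(34.2° − (17.9°)) = 0.9598.
Ratio A/B = 0.8634 / 0.9598 = 0.8996.

0.900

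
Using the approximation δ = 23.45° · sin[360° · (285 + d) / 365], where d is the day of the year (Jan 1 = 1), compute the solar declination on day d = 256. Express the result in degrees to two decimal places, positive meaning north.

+2.62°

360 × (285 + 256) / 365 = 533.589°; sin(533.589°) = 0.1117.
δ = 23.45 × 0.1117 = 2.619° ≈ +2.62°.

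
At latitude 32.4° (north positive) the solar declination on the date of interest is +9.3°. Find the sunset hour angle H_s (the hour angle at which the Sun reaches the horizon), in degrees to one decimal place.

96.0°

cos H_s = −tan(32.4°) · tan(9.3°) = -0.1039, so H_s = arccos(-0.1039) = 95.96°.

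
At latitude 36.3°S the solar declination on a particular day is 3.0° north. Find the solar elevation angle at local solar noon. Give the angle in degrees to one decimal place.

At local solar noon the hour angle is zero, so the elevation is 90° − |φ − δ| = 90° − |-36.3° − (3.0°)| = 90° − 39.3° = 50.7°.

50.7°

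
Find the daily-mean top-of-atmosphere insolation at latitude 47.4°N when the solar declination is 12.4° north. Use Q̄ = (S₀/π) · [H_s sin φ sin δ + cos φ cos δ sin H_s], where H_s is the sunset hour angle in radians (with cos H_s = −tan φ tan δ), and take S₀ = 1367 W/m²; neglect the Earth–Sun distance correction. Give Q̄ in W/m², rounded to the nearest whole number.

cos H_s = −tan(47.4°) · tan(12.4°) = -0.2391, so H_s = arccos(-0.2391) = 103.83°. In radians, H_s = 1.8122.
H_s sin φ sin δ = 1.8122 × 0.7361 × 0.2147 = 0.2864.
cos φ cos δ sin H_s = 0.6769 × 0.9767 × 0.9710 = 0.6420.
Q̄ = (1367/π) × (0.2864 + 0.6420) = 435.13 × 0.9284 = 403.97 W/m².

404 W/m²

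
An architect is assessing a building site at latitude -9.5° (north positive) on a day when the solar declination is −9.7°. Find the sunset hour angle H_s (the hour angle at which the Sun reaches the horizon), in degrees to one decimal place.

91.6°

cos H_s = −tan(-9.5°) · tan(-9.7°) = -0.0286, so H_s = arccos(-0.0286) = 91.64°.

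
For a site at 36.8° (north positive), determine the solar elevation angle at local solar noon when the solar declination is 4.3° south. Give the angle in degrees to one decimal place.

At local solar noon the hour angle is zero, so the elevation is 90° − |φ − δ| = 90° − |36.8° − (-4.3°)| = 90° − 41.1° = 48.9°.

48.9°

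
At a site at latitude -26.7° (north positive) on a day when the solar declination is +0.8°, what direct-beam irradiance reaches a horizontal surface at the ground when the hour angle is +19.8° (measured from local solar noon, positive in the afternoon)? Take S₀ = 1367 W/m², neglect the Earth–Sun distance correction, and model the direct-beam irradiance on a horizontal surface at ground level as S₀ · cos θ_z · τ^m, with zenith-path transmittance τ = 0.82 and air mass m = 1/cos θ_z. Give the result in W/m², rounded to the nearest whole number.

With φ = -26.7°, δ = 0.8°, H = 19.80°: sin φ sin δ = -0.0063, cos φ cos δ cos H = 0.8405, so cos θ_z = 0.8342.
Air mass m = 1/cos θ_z = 1/0.8342 = 1.199; τ^m = 0.82^1.199 = 0.7882.
Surface direct beam = 1367 × 0.8342 × 0.7882 = 898.82 W/m².

899 W/m²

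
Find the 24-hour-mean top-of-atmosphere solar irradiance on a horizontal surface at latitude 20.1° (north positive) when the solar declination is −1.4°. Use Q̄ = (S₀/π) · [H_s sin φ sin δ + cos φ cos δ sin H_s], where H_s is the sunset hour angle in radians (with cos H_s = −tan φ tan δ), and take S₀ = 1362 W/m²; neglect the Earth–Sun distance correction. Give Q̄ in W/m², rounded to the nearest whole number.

401 W/m²

cos H_s = −tan(20.1°) · tan(-1.4°) = 0.0089, so H_s = arccos(0.0089) = 89.49°. In radians, H_s = 1.5619.
H_s sin φ sin δ = 1.5619 × 0.3437 × -0.0244 = -0.0131.
cos φ cos δ sin H_s = 0.9391 × 0.9997 × 1.0000 = 0.9388.
Q̄ = (1362/π) × (-0.0131 + 0.9388) = 433.54 × 0.9257 = 401.33 W/m².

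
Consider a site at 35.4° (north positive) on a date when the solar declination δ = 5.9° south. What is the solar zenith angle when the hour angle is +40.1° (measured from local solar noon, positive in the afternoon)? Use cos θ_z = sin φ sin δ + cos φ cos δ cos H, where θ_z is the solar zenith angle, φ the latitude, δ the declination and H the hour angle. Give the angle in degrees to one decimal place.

55.9°

cos θ_z = sin φ sin δ + cos φ cos δ cos H = (0.5793)(-0.1028) + (0.8151)(0.9947)(0.7649) = 0.5606.
θ_z = arccos(0.5606) = 55.90°.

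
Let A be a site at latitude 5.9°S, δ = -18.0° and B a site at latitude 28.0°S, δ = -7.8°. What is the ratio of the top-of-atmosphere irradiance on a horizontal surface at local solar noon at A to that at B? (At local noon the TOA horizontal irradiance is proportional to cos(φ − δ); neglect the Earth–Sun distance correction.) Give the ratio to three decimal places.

1.042

A: cos θ_z = cos(-5.9° − (-18.0°)) = 0.9778.
B: cos θ_z = cos(-28.0° − (-7.8°)) = 0.9385.
Ratio A/B = 0.9778 / 0.9385 = 1.0419.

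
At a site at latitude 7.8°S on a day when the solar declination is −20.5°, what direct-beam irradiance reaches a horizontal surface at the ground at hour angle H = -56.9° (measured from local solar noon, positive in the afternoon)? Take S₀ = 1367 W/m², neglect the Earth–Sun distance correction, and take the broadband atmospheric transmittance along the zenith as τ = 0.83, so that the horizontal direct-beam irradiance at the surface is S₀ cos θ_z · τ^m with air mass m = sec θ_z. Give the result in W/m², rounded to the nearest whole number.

cos θ_z = sin φ sin δ + cos φ cos δ cos H = (-0.1357)(-0.3502) + (0.9907)(0.9367)(0.5461) = 0.5543.
Air mass m = 1/cos θ_z = 1/0.5543 = 1.804; τ^m = 0.83^1.804 = 0.7145.
Surface direct beam = 1367 × 0.5543 × 0.7145 = 541.40 W/m².

541 W/m²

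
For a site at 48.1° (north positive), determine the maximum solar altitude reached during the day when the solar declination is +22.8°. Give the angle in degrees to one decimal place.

At local solar noon the hour angle is zero, so the elevation is 90° − |φ − δ| = 90° − |48.1° − (22.8°)| = 90° − 25.3° = 64.7°.

64.7°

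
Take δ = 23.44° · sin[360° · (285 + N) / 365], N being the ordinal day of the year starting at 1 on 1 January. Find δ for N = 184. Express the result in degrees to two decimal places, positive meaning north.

360 × (285 + 184) / 365 = 462.575°; sin(462.575°) = 0.9760.
δ = 23.44 × 0.9760 = 22.877° ≈ +22.88°.

+22.88°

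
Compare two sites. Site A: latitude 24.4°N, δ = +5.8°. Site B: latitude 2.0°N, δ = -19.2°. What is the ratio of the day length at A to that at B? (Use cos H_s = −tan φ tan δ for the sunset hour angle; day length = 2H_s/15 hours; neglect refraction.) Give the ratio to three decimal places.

1.037

A: H_s = arccos(−tan 24.4° · tan 5.8°) = 92.64°, so 2H_s/15 = 12.3520 h.
B: H_s = arccos(−tan 2.0° · tan -19.2°) = 89.30°, so 2H_s/15 = 11.9067 h.
Ratio A/B = 12.3520 / 11.9067 = 1.0374.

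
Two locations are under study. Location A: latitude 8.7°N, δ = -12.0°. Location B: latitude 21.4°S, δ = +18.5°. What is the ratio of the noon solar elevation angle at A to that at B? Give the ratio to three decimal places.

1.383

A: 90° − |8.7 − (-12.0)| = 69.30°.
B: 90° − |-21.4 − (18.5)| = 50.10°.
Ratio A/B = 69.3000 / 50.1000 = 1.3832.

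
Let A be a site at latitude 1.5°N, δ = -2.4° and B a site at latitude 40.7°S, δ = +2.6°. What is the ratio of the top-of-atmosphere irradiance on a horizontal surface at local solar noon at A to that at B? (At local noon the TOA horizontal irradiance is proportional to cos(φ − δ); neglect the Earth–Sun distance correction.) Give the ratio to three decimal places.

A: cos θ_z = cos(1.5° − (-2.4°)) = 0.9977.
B: cos θ_z = cos(-40.7° − (2.6°)) = 0.7278.
Ratio A/B = 0.9977 / 0.7278 = 1.3708.

1.371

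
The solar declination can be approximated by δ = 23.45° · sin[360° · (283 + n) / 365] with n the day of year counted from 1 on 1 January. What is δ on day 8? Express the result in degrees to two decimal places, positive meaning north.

-22.42°

360 × (283 + 8) / 365 = 287.014°; sin(287.014°) = -0.9562.
δ = 23.45 × -0.9562 = -22.423° ≈ -22.42°.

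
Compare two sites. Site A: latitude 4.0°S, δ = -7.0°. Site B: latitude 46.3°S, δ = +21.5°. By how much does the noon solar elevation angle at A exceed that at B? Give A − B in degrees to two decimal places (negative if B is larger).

A: 90° − |-4.0 − (-7.0)| = 87.00°.
B: 90° − |-46.3 − (21.5)| = 22.20°.
A − B = 87.00 − 22.20 = 64.80°.

+64.80°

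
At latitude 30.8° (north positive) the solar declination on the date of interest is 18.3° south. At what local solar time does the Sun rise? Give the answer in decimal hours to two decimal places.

−tan φ tan δ = −(0.5961)(-0.3307) = 0.1971; H_s = arccos(0.1971) = 78.63°.
Sunrise is at 12 − H_s/15 = 12 − 5.242 = 6.758 h local solar time.

6.76 h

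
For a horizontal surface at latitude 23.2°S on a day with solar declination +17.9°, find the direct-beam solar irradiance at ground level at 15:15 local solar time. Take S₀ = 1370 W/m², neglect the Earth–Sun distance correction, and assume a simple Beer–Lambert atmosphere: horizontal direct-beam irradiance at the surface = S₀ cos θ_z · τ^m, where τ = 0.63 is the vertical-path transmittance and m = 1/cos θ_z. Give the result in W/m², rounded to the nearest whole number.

226 W/m²

Hour angle H = 15° × (15.25 − 12) = 48.75°.
With φ = -23.2°, δ = 17.9°, H = 48.75°: sin φ sin δ = -0.1211, cos φ cos δ cos H = 0.5767, so cos θ_z = 0.4556.
Air mass m = 1/cos θ_z = 1/0.4556 = 2.195; τ^m = 0.63^2.195 = 0.3627.
Surface direct beam = 1370 × 0.4556 × 0.3627 = 226.39 W/m².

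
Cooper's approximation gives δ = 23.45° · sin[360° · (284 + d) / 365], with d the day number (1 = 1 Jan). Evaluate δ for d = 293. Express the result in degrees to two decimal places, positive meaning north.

360 × (284 + 293) / 365 = 569.096°; sin(569.096°) = -0.4863.
δ = 23.45 × -0.4863 = -11.404° ≈ -11.40°.

-11.40°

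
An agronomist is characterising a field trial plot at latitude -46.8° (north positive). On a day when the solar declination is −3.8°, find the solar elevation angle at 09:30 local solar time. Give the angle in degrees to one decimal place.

36.2°

Hour angle H = 15° × (9.5 − 12) = -37.50°.
cos θ_z = sin(-46.8°) sin(-3.8°) + cos(-46.8°) cos(-3.8°) cos(-37.50°) = 0.0483 + 0.5419 = 0.5902.
θ_z = arccos(0.5902) = 53.83°, so the elevation is 90° − 53.83° = 36.17°.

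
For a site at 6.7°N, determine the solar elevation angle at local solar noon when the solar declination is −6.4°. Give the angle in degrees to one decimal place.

At local solar noon the hour angle is zero, so the elevation is 90° − |φ − δ| = 90° − |6.7° − (-6.4°)| = 90° − 13.1° = 76.9°.

76.9°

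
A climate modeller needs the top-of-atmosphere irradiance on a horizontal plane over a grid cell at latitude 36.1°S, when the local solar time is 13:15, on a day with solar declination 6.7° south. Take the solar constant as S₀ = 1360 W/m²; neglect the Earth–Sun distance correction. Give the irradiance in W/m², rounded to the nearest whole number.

Hour angle H = 15° × (13.25 − 12) = 18.75°.
With φ = -36.1°, δ = -6.7°, H = 18.75°: sin φ sin δ = 0.0687, cos φ cos δ cos H = 0.7599, so cos θ_z = 0.8286.
Top-of-atmosphere irradiance = S₀ cos θ_z = 1360 × 0.8286 = 1126.90 W/m².

1127 W/m²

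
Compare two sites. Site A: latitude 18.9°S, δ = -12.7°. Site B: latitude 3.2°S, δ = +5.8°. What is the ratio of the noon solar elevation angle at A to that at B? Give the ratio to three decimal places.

A: 90° − |-18.9 − (-12.7)| = 83.80°.
B: 90° − |-3.2 − (5.8)| = 81.00°.
Ratio A/B = 83.8000 / 81.0000 = 1.0346.

1.035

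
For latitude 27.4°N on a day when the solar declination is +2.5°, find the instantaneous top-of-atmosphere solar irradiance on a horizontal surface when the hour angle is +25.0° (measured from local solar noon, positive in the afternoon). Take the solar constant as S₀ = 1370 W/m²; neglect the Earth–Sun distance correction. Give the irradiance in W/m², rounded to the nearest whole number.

With φ = 27.4°, δ = 2.5°, H = 25.00°: sin φ sin δ = 0.0201, cos φ cos δ cos H = 0.8039, so cos θ_z = 0.8240.
Top-of-atmosphere irradiance = S₀ cos θ_z = 1370 × 0.8240 = 1128.88 W/m².

1129 W/m²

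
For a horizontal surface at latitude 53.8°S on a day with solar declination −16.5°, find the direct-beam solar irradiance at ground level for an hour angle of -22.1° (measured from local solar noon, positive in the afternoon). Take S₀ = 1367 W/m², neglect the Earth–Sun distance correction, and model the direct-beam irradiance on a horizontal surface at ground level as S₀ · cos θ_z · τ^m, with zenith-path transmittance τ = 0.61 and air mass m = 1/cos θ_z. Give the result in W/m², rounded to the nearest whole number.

cos θ_z = sin φ sin δ + cos φ cos δ cos H = (-0.8070)(-0.2840) + (0.5906)(0.9588)(0.9265) = 0.7538.
Air mass m = 1/cos θ_z = 1/0.7538 = 1.327; τ^m = 0.61^1.327 = 0.5190.
Surface direct beam = 1367 × 0.7538 × 0.5190 = 534.80 W/m².

535 W/m²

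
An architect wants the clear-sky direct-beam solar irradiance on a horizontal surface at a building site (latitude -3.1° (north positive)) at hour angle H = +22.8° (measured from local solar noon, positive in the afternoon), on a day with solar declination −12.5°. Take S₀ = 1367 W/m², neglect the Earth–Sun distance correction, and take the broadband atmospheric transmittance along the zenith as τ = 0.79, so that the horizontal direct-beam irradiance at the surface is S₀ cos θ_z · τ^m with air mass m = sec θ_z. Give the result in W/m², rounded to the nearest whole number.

961 W/m²

cos θ_z = sin(-3.1°) sin(-12.5°) + cos(-3.1°) cos(-12.5°) cos(22.80°) = 0.0117 + 0.8987 = 0.9104.
Air mass m = 1/cos θ_z = 1/0.9104 = 1.098; τ^m = 0.79^1.098 = 0.7720.
Surface direct beam = 1367 × 0.9104 × 0.7720 = 960.77 W/m².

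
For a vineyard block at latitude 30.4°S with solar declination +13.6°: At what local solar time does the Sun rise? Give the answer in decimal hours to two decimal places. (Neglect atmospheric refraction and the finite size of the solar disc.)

6.54 h

cos H_s = −tan(-30.4°) · tan(13.6°) = 0.1419, so H_s = arccos(0.1419) = 81.84°.
Sunrise is at 12 − H_s/15 = 12 − 5.456 = 6.544 h local solar time.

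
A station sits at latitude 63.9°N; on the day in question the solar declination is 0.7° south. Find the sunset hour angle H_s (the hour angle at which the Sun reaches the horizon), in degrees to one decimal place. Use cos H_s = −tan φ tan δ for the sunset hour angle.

88.6°

−tan φ tan δ = −(2.0413)(-0.0122) = 0.0249; H_s = arccos(0.0249) = 88.57°.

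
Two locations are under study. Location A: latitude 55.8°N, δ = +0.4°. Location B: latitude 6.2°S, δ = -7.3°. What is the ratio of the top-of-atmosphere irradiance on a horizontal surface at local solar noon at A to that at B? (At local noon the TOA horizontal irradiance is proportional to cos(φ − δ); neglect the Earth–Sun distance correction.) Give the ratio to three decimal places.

0.568

A: cos θ_z = cos(55.8° − (0.4°)) = 0.5678.
B: cos θ_z = cos(-6.2° − (-7.3°)) = 0.9998.
Ratio A/B = 0.5678 / 0.9998 = 0.5679.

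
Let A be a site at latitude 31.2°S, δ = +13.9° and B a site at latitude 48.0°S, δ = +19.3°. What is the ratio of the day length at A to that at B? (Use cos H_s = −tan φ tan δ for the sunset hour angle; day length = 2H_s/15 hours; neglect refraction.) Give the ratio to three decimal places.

A: H_s = arccos(−tan -31.2° · tan 13.9°) = 81.38°, so 2H_s/15 = 10.8507 h.
B: H_s = arccos(−tan -48.0° · tan 19.3°) = 67.11°, so 2H_s/15 = 8.9480 h.
Ratio A/B = 10.8507 / 8.9480 = 1.2126.

1.213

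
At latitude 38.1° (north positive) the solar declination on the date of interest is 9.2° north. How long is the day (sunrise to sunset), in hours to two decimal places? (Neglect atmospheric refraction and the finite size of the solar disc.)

cos H_s = −tan(38.1°) · tan(9.2°) = -0.1270, so H_s = arccos(-0.1270) = 97.30°.
Day length = 2 H_s / 15° h⁻¹ = 194.60° / 15 = 12.973 h.

12.97 hours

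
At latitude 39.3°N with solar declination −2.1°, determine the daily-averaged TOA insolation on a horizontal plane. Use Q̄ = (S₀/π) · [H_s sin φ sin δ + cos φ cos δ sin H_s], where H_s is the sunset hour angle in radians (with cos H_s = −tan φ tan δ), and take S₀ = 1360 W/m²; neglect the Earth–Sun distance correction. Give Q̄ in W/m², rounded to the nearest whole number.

cos H_s = −tan(39.3°) · tan(-2.1°) = 0.0300, so H_s = arccos(0.0300) = 88.28°. In radians, H_s = 1.5408.
H_s sin φ sin δ = 1.5408 × 0.6334 × -0.0366 = -0.0357.
cos φ cos δ sin H_s = 0.7738 × 0.9993 × 0.9996 = 0.7729.
Q̄ = (1360/π) × (-0.0357 + 0.7729) = 432.90 × 0.7372 = 319.13 W/m².

319 W/m²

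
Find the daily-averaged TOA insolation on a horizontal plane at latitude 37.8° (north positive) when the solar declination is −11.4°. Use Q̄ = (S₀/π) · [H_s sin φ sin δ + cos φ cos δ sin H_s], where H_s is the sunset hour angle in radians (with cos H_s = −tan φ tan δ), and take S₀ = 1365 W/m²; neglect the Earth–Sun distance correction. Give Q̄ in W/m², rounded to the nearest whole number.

258 W/m²

−tan φ tan δ = −(0.7757)(-0.2016) = 0.1564; H_s = arccos(0.1564) = 81.00°. In radians, H_s = 1.4137.
H_s sin φ sin δ = 1.4137 × 0.6129 × -0.1977 = -0.1713.
cos φ cos δ sin H_s = 0.7902 × 0.9803 × 0.9877 = 0.7651.
Q̄ = (1365/π) × (-0.1713 + 0.7651) = 434.49 × 0.5938 = 258.00 W/m².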